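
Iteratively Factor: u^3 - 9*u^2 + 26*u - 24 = (u - 2)*(u^2 - 7*u + 12) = (u - 3)*(u - 2)*(u - 4)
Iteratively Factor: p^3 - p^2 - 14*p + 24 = (p - 2)*(p^2 + p - 12) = (p - 3)*(p - 2)*(p + 4)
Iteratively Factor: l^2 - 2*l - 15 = (l - 5)*(l + 3)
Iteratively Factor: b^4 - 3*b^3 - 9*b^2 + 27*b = (b + 3)*(b^3 - 6*b^2 + 9*b) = (b - 3)*(b + 3)*(b^2 - 3*b) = b*(b - 3)*(b + 3)*(b - 3)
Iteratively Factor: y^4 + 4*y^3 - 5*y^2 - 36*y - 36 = (y - 3)*(y^3 + 7*y^2 + 16*y + 12) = (y - 3)*(y + 2)*(y^2 + 5*y + 6) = (y - 3)*(y + 2)^2*(y + 3)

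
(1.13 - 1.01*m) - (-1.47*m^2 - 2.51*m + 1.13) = 1.47*m^2 + 1.5*m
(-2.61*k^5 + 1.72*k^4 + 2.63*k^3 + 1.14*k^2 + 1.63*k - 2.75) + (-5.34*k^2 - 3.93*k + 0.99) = -2.61*k^5 + 1.72*k^4 + 2.63*k^3 - 4.2*k^2 - 2.3*k - 1.76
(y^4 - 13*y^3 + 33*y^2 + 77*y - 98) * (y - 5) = y^5 - 18*y^4 + 98*y^3 - 88*y^2 - 483*y + 490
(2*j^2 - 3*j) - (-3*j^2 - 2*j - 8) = 5*j^2 - j + 8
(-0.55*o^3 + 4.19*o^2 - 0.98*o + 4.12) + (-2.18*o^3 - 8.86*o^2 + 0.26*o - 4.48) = -2.73*o^3 - 4.67*o^2 - 0.72*o - 0.36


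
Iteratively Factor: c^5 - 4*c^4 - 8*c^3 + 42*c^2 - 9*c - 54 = (c - 2)*(c^4 - 2*c^3 - 12*c^2 + 18*c + 27) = (c - 2)*(c + 3)*(c^3 - 5*c^2 + 3*c + 9) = (c - 3)*(c - 2)*(c + 3)*(c^2 - 2*c - 3) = (c - 3)*(c - 2)*(c + 1)*(c + 3)*(c - 3)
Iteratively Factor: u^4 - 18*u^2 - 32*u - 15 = (u + 1)*(u^3 - u^2 - 17*u - 15) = (u - 5)*(u + 1)*(u^2 + 4*u + 3) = (u - 5)*(u + 1)*(u + 3)*(u + 1)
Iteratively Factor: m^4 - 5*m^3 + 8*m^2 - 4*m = (m - 1)*(m^3 - 4*m^2 + 4*m) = (m - 2)*(m - 1)*(m^2 - 2*m) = m*(m - 2)*(m - 1)*(m - 2)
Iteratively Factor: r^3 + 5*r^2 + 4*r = (r)*(r^2 + 5*r + 4) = r*(r + 1)*(r + 4)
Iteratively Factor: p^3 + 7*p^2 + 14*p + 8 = (p + 4)*(p^2 + 3*p + 2) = (p + 2)*(p + 4)*(p + 1)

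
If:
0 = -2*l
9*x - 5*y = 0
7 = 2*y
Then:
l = 0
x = 35/18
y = 7/2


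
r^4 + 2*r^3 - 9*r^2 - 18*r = r*(r - 3)*(r + 2)*(r + 3)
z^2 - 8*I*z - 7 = (z - 7*I)*(z - I)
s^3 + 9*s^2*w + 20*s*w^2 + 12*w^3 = (s + w)*(s + 2*w)*(s + 6*w)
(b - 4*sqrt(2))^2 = b^2 - 8*sqrt(2)*b + 32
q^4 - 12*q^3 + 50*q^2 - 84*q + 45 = (q - 5)*(q - 3)^2*(q - 1)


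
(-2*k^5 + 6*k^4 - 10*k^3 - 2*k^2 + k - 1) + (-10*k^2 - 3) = -2*k^5 + 6*k^4 - 10*k^3 - 12*k^2 + k - 4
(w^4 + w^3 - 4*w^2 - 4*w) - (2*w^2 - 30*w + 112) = w^4 + w^3 - 6*w^2 + 26*w - 112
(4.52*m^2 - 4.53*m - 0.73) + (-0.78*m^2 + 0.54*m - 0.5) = 3.74*m^2 - 3.99*m - 1.23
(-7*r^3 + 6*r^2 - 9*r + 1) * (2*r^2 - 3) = -14*r^5 + 12*r^4 + 3*r^3 - 16*r^2 + 27*r - 3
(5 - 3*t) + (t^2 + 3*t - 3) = t^2 + 2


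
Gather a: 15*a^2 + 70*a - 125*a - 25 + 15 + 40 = 15*a^2 - 55*a + 30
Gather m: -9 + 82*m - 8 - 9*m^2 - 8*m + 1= -9*m^2 + 74*m - 16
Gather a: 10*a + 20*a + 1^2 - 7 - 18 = 30*a - 24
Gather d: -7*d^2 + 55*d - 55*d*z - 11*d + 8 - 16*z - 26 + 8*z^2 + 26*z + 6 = -7*d^2 + d*(44 - 55*z) + 8*z^2 + 10*z - 12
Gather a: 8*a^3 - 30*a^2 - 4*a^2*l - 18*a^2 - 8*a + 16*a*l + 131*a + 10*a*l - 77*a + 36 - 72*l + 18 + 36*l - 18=8*a^3 + a^2*(-4*l - 48) + a*(26*l + 46) - 36*l + 36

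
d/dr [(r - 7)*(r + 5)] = 2*r - 2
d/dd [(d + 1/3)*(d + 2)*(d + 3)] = 3*d^2 + 32*d/3 + 23/3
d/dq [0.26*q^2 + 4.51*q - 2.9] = 0.52*q + 4.51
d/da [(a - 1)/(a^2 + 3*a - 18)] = (a^2 + 3*a - (a - 1)*(2*a + 3) - 18)/(a^2 + 3*a - 18)^2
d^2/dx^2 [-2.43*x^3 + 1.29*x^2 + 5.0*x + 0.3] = 2.58 - 14.58*x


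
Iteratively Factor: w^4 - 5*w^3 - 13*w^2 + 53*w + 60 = (w - 4)*(w^3 - w^2 - 17*w - 15) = (w - 4)*(w + 1)*(w^2 - 2*w - 15) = (w - 4)*(w + 1)*(w + 3)*(w - 5)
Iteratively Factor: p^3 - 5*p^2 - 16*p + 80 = (p + 4)*(p^2 - 9*p + 20) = (p - 5)*(p + 4)*(p - 4)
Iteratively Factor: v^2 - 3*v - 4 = (v + 1)*(v - 4)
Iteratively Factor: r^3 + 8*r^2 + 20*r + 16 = (r + 4)*(r^2 + 4*r + 4) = (r + 2)*(r + 4)*(r + 2)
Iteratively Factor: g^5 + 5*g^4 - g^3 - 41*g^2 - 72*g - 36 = (g + 2)*(g^4 + 3*g^3 - 7*g^2 - 27*g - 18) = (g + 2)*(g + 3)*(g^3 - 7*g - 6) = (g - 3)*(g + 2)*(g + 3)*(g^2 + 3*g + 2) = (g - 3)*(g + 2)^2*(g + 3)*(g + 1)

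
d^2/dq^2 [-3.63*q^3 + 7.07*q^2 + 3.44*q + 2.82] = 14.14 - 21.78*q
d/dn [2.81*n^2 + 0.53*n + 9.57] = 5.62*n + 0.53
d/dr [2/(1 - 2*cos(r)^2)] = -8*sin(2*r)/(cos(4*r) + 1)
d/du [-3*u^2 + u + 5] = 1 - 6*u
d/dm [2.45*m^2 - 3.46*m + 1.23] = 4.9*m - 3.46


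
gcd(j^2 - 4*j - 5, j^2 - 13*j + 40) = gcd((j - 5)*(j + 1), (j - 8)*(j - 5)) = j - 5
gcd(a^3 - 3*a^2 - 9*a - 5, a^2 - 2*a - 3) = a + 1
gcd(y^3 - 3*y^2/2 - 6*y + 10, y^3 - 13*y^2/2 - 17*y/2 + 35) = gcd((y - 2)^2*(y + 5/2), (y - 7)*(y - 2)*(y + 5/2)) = y^2 + y/2 - 5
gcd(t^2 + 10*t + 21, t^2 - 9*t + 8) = 1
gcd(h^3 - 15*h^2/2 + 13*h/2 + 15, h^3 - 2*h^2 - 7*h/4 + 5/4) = h^2 - 3*h/2 - 5/2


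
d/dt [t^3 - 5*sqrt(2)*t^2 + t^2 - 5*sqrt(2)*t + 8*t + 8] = 3*t^2 - 10*sqrt(2)*t + 2*t - 5*sqrt(2) + 8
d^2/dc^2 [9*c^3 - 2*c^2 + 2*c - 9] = 54*c - 4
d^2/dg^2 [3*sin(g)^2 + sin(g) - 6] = -sin(g) + 6*cos(2*g)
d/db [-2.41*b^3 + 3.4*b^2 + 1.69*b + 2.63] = -7.23*b^2 + 6.8*b + 1.69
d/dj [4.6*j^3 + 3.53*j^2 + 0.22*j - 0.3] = 13.8*j^2 + 7.06*j + 0.22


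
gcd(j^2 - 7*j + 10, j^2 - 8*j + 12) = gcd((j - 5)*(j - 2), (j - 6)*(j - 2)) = j - 2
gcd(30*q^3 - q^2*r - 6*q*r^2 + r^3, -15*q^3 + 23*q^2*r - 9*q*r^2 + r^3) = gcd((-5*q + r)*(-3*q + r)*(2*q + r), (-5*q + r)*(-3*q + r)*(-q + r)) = 15*q^2 - 8*q*r + r^2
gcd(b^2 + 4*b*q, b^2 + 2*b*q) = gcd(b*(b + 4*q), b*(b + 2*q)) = b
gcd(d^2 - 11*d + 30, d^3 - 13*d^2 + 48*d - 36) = d - 6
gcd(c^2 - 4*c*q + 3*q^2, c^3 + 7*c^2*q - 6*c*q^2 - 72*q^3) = -c + 3*q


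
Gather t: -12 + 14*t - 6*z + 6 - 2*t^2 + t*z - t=-2*t^2 + t*(z + 13) - 6*z - 6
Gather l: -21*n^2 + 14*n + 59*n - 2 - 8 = -21*n^2 + 73*n - 10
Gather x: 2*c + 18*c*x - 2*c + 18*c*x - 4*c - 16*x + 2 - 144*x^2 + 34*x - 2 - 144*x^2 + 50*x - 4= -4*c - 288*x^2 + x*(36*c + 68) - 4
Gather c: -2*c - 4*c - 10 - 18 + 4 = -6*c - 24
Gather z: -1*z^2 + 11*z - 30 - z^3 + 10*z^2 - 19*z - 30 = -z^3 + 9*z^2 - 8*z - 60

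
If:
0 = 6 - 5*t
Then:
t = 6/5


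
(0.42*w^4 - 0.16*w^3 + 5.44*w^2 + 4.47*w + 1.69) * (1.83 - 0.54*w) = -0.2268*w^5 + 0.855*w^4 - 3.2304*w^3 + 7.5414*w^2 + 7.2675*w + 3.0927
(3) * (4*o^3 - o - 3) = 12*o^3 - 3*o - 9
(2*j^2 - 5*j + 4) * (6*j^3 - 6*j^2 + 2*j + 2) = 12*j^5 - 42*j^4 + 58*j^3 - 30*j^2 - 2*j + 8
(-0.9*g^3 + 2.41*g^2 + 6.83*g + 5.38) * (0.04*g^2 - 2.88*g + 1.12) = -0.036*g^5 + 2.6884*g^4 - 7.6756*g^3 - 16.756*g^2 - 7.8448*g + 6.0256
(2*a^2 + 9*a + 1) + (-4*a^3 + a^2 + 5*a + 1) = -4*a^3 + 3*a^2 + 14*a + 2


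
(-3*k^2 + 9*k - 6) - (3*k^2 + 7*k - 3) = -6*k^2 + 2*k - 3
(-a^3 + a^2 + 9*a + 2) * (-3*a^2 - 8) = 3*a^5 - 3*a^4 - 19*a^3 - 14*a^2 - 72*a - 16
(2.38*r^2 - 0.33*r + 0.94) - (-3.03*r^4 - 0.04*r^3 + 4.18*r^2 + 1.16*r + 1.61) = 3.03*r^4 + 0.04*r^3 - 1.8*r^2 - 1.49*r - 0.67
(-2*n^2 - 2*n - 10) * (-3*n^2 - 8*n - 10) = 6*n^4 + 22*n^3 + 66*n^2 + 100*n + 100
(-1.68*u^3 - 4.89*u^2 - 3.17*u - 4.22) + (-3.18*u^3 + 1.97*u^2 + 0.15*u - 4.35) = -4.86*u^3 - 2.92*u^2 - 3.02*u - 8.57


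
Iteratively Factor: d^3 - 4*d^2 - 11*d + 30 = (d - 5)*(d^2 + d - 6) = (d - 5)*(d + 3)*(d - 2)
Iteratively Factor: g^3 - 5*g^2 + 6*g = (g - 2)*(g^2 - 3*g) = (g - 3)*(g - 2)*(g)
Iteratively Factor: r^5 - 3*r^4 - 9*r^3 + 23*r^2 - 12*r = (r - 4)*(r^4 + r^3 - 5*r^2 + 3*r) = (r - 4)*(r + 3)*(r^3 - 2*r^2 + r) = (r - 4)*(r - 1)*(r + 3)*(r^2 - r) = r*(r - 4)*(r - 1)*(r + 3)*(r - 1)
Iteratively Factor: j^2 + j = (j + 1)*(j)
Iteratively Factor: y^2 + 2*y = (y)*(y + 2)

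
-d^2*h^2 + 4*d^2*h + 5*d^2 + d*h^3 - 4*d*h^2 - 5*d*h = (-d + h)*(h - 5)*(d*h + d)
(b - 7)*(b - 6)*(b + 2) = b^3 - 11*b^2 + 16*b + 84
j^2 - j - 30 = (j - 6)*(j + 5)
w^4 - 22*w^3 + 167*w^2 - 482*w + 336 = (w - 8)*(w - 7)*(w - 6)*(w - 1)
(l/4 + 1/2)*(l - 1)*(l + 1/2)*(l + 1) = l^4/4 + 5*l^3/8 - 5*l/8 - 1/4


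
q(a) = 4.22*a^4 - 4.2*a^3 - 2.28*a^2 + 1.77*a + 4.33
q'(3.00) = 330.45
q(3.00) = 217.54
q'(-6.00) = -4070.55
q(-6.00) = 6287.95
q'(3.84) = 754.26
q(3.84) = 657.26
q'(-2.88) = -492.83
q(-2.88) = 370.97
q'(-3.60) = -932.66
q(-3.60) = 873.16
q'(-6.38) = -4865.65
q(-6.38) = 7982.85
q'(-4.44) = -1703.85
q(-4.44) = 1959.15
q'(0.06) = 1.45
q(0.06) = 4.43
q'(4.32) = 1107.82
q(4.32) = 1100.58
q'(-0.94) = -19.10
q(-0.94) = 7.43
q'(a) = 16.88*a^3 - 12.6*a^2 - 4.56*a + 1.77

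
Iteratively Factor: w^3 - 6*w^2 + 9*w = (w)*(w^2 - 6*w + 9) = w*(w - 3)*(w - 3)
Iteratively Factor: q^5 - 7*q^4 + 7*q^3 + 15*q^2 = (q)*(q^4 - 7*q^3 + 7*q^2 + 15*q) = q*(q - 5)*(q^3 - 2*q^2 - 3*q) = q^2*(q - 5)*(q^2 - 2*q - 3) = q^2*(q - 5)*(q + 1)*(q - 3)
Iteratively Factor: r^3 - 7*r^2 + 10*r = (r - 5)*(r^2 - 2*r) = r*(r - 5)*(r - 2)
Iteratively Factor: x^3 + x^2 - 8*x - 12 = (x - 3)*(x^2 + 4*x + 4) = (x - 3)*(x + 2)*(x + 2)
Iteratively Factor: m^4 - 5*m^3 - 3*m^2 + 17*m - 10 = (m - 1)*(m^3 - 4*m^2 - 7*m + 10) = (m - 1)^2*(m^2 - 3*m - 10) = (m - 5)*(m - 1)^2*(m + 2)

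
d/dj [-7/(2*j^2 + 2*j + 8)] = 7*(2*j + 1)/(2*(j^2 + j + 4)^2)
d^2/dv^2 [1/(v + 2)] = 2/(v + 2)^3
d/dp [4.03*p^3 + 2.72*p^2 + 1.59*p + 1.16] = 12.09*p^2 + 5.44*p + 1.59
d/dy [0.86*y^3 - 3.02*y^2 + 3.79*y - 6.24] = 2.58*y^2 - 6.04*y + 3.79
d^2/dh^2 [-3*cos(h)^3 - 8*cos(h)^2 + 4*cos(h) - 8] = -7*cos(h)/4 + 16*cos(2*h) + 27*cos(3*h)/4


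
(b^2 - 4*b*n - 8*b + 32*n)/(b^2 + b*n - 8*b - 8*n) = (b - 4*n)/(b + n)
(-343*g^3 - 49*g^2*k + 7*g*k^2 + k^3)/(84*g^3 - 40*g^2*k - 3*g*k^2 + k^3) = (-49*g^2 - 14*g*k - k^2)/(12*g^2 - 4*g*k - k^2)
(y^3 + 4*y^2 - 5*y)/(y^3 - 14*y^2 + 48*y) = (y^2 + 4*y - 5)/(y^2 - 14*y + 48)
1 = 1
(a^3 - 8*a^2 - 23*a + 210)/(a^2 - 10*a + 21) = (a^2 - a - 30)/(a - 3)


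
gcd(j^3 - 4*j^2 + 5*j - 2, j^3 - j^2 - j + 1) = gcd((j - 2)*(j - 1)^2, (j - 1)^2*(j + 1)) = j^2 - 2*j + 1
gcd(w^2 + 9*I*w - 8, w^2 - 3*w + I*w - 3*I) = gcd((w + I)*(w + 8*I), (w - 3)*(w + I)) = w + I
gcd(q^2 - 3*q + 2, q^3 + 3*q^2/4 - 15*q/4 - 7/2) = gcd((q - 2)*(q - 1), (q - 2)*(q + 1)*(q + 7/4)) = q - 2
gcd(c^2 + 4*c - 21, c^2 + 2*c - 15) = c - 3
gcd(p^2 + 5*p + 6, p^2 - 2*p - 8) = p + 2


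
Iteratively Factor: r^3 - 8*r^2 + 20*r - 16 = (r - 2)*(r^2 - 6*r + 8) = (r - 2)^2*(r - 4)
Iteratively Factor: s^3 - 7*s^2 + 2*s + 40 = (s - 4)*(s^2 - 3*s - 10) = (s - 5)*(s - 4)*(s + 2)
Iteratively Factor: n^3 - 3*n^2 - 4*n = (n)*(n^2 - 3*n - 4) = n*(n - 4)*(n + 1)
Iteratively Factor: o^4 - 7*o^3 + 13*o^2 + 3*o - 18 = (o - 3)*(o^3 - 4*o^2 + o + 6) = (o - 3)^2*(o^2 - o - 2) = (o - 3)^2*(o - 2)*(o + 1)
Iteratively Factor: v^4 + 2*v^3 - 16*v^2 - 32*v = (v + 2)*(v^3 - 16*v) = (v - 4)*(v + 2)*(v^2 + 4*v) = (v - 4)*(v + 2)*(v + 4)*(v)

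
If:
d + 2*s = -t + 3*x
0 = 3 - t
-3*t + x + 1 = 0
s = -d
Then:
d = -21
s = 21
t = 3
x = 8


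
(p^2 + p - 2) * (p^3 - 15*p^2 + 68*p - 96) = p^5 - 14*p^4 + 51*p^3 + 2*p^2 - 232*p + 192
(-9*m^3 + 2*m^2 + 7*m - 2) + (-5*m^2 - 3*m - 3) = -9*m^3 - 3*m^2 + 4*m - 5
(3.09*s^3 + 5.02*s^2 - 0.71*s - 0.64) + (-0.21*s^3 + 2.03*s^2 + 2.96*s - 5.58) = 2.88*s^3 + 7.05*s^2 + 2.25*s - 6.22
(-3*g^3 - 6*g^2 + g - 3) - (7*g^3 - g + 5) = -10*g^3 - 6*g^2 + 2*g - 8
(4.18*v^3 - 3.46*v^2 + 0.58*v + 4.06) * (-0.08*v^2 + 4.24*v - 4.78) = -0.3344*v^5 + 18.0*v^4 - 34.6972*v^3 + 18.6732*v^2 + 14.442*v - 19.4068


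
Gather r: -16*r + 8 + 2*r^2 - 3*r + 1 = 2*r^2 - 19*r + 9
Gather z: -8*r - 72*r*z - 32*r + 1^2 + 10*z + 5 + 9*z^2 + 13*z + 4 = -40*r + 9*z^2 + z*(23 - 72*r) + 10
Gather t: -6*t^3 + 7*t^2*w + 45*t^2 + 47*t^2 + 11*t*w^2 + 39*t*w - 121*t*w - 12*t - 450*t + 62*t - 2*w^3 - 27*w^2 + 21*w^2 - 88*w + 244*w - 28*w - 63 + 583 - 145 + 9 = -6*t^3 + t^2*(7*w + 92) + t*(11*w^2 - 82*w - 400) - 2*w^3 - 6*w^2 + 128*w + 384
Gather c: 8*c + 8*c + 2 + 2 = 16*c + 4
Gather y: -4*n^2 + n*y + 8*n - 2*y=-4*n^2 + 8*n + y*(n - 2)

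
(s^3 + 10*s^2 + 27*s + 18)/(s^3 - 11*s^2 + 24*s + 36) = (s^2 + 9*s + 18)/(s^2 - 12*s + 36)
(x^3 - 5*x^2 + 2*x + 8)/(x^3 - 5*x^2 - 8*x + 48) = (x^2 - x - 2)/(x^2 - x - 12)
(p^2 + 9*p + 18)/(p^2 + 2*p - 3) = (p + 6)/(p - 1)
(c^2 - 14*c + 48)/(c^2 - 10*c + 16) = (c - 6)/(c - 2)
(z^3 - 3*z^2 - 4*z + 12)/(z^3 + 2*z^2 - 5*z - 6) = (z^2 - z - 6)/(z^2 + 4*z + 3)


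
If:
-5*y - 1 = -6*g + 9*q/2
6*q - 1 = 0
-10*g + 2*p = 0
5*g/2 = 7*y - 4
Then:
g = 129/118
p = 645/118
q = 1/6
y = 227/236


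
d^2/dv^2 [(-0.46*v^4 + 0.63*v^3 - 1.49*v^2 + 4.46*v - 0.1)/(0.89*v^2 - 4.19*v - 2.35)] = (-0.728731999999999*v^6 + 10.292316*v^5 - 42.682296*v^4 - 51.76145*v^3 - 12.4377*v^2 + 79.08105*v - 108.21735)/(0.704969*v^6 - 9.956697*v^5 + 41.290482*v^4 - 20.979749*v^3 - 109.02543*v^2 - 69.417825*v - 12.977875)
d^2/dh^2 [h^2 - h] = 2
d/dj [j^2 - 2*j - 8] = 2*j - 2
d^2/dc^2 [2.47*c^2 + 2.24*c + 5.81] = 4.94000000000000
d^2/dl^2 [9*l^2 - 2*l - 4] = 18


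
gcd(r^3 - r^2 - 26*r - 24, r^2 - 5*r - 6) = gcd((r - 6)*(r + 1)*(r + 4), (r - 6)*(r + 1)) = r^2 - 5*r - 6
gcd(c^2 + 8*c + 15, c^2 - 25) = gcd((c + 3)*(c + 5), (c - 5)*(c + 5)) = c + 5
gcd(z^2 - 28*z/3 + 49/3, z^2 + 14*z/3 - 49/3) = z - 7/3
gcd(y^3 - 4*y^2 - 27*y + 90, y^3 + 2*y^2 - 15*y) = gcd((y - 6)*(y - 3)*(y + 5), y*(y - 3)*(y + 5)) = y^2 + 2*y - 15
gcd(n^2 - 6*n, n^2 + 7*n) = n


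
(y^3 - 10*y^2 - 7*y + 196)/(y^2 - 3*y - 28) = y - 7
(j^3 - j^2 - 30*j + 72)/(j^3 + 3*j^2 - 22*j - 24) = (j - 3)/(j + 1)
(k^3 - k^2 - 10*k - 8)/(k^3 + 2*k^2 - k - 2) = (k - 4)/(k - 1)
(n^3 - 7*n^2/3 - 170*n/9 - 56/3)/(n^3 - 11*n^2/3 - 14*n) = (n + 4/3)/n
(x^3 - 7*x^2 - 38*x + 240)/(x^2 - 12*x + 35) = (x^2 - 2*x - 48)/(x - 7)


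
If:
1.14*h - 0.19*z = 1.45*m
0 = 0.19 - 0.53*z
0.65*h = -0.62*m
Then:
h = 0.03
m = -0.03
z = 0.36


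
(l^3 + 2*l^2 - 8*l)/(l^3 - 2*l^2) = (l + 4)/l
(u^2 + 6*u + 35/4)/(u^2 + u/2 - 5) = (u + 7/2)/(u - 2)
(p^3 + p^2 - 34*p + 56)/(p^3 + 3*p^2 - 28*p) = (p - 2)/p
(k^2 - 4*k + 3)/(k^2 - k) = (k - 3)/k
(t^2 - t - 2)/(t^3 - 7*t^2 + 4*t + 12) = 1/(t - 6)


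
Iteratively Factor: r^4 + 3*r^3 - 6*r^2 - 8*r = (r)*(r^3 + 3*r^2 - 6*r - 8) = r*(r + 4)*(r^2 - r - 2) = r*(r + 1)*(r + 4)*(r - 2)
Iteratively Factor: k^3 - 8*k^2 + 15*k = (k)*(k^2 - 8*k + 15) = k*(k - 3)*(k - 5)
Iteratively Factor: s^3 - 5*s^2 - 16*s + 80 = (s + 4)*(s^2 - 9*s + 20) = (s - 4)*(s + 4)*(s - 5)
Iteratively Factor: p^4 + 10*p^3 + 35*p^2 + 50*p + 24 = (p + 3)*(p^3 + 7*p^2 + 14*p + 8) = (p + 1)*(p + 3)*(p^2 + 6*p + 8) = (p + 1)*(p + 2)*(p + 3)*(p + 4)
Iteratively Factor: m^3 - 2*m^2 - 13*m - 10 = (m - 5)*(m^2 + 3*m + 2) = (m - 5)*(m + 2)*(m + 1)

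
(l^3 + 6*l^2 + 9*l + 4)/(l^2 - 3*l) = (l^3 + 6*l^2 + 9*l + 4)/(l*(l - 3))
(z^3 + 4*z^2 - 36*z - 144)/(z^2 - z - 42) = (z^2 - 2*z - 24)/(z - 7)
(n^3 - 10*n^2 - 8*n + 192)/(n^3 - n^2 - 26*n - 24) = (n - 8)/(n + 1)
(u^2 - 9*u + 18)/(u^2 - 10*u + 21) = (u - 6)/(u - 7)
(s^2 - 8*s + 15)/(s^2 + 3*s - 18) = (s - 5)/(s + 6)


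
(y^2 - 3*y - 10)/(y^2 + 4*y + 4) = (y - 5)/(y + 2)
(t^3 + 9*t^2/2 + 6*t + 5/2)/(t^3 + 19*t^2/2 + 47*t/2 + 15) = (t + 1)/(t + 6)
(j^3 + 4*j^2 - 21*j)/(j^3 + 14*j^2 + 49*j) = (j - 3)/(j + 7)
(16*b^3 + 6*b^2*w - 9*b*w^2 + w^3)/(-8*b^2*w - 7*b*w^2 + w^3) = (-2*b + w)/w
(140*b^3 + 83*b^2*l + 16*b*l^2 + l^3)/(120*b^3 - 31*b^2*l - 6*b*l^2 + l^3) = (28*b^2 + 11*b*l + l^2)/(24*b^2 - 11*b*l + l^2)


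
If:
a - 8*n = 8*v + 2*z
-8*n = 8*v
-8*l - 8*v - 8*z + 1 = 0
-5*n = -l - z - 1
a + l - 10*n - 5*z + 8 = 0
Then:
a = 179/64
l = -127/128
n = 9/32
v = -9/32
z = 179/128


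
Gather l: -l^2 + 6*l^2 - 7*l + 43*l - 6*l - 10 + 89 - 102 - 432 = 5*l^2 + 30*l - 455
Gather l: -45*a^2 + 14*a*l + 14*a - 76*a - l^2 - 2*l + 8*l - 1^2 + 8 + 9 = -45*a^2 - 62*a - l^2 + l*(14*a + 6) + 16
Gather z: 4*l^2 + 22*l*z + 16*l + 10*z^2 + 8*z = 4*l^2 + 16*l + 10*z^2 + z*(22*l + 8)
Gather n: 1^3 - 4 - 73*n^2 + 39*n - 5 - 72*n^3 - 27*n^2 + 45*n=-72*n^3 - 100*n^2 + 84*n - 8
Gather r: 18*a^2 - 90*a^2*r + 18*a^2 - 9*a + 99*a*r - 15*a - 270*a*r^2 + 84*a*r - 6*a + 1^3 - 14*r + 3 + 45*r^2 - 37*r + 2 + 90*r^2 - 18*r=36*a^2 - 30*a + r^2*(135 - 270*a) + r*(-90*a^2 + 183*a - 69) + 6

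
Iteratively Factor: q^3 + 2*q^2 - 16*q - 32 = (q + 2)*(q^2 - 16) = (q - 4)*(q + 2)*(q + 4)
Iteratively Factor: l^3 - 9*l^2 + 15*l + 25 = (l - 5)*(l^2 - 4*l - 5) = (l - 5)*(l + 1)*(l - 5)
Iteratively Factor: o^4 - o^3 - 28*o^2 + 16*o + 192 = (o - 4)*(o^3 + 3*o^2 - 16*o - 48) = (o - 4)*(o + 3)*(o^2 - 16) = (o - 4)^2*(o + 3)*(o + 4)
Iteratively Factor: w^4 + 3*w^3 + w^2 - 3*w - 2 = (w - 1)*(w^3 + 4*w^2 + 5*w + 2) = (w - 1)*(w + 1)*(w^2 + 3*w + 2) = (w - 1)*(w + 1)^2*(w + 2)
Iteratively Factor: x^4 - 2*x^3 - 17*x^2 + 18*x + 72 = (x + 3)*(x^3 - 5*x^2 - 2*x + 24) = (x + 2)*(x + 3)*(x^2 - 7*x + 12) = (x - 3)*(x + 2)*(x + 3)*(x - 4)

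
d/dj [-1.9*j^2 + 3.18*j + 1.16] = 3.18 - 3.8*j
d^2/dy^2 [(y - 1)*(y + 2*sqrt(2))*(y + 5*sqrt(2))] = 6*y - 2 + 14*sqrt(2)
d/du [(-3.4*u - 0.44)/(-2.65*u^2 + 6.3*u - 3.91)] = (-9.01*u^2 - 2.332*u + 16.066)/(7.0225*u^4 - 33.39*u^3 + 60.413*u^2 - 49.266*u + 15.2881)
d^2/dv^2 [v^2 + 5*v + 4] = 2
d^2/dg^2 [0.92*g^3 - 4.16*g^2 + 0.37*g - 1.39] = 5.52*g - 8.32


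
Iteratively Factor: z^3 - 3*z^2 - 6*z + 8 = (z - 1)*(z^2 - 2*z - 8) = (z - 4)*(z - 1)*(z + 2)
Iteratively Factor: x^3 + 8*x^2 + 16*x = (x + 4)*(x^2 + 4*x) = (x + 4)^2*(x)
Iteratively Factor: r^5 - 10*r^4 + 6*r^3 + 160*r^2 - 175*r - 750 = (r + 2)*(r^4 - 12*r^3 + 30*r^2 + 100*r - 375) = (r - 5)*(r + 2)*(r^3 - 7*r^2 - 5*r + 75) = (r - 5)^2*(r + 2)*(r^2 - 2*r - 15) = (r - 5)^3*(r + 2)*(r + 3)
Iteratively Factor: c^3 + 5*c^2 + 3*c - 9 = (c + 3)*(c^2 + 2*c - 3) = (c - 1)*(c + 3)*(c + 3)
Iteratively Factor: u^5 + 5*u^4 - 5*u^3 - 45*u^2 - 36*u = (u - 3)*(u^4 + 8*u^3 + 19*u^2 + 12*u) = (u - 3)*(u + 4)*(u^3 + 4*u^2 + 3*u) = u*(u - 3)*(u + 4)*(u^2 + 4*u + 3) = u*(u - 3)*(u + 3)*(u + 4)*(u + 1)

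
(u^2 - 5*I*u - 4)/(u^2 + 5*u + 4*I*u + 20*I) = (u^2 - 5*I*u - 4)/(u^2 + u*(5 + 4*I) + 20*I)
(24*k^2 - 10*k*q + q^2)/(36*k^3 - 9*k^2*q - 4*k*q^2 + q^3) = (-6*k + q)/(-9*k^2 + q^2)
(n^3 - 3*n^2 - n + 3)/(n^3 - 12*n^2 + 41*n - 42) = (n^2 - 1)/(n^2 - 9*n + 14)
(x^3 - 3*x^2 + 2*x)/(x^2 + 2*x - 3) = x*(x - 2)/(x + 3)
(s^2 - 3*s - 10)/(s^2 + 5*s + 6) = (s - 5)/(s + 3)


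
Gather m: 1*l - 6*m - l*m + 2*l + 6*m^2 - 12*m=3*l + 6*m^2 + m*(-l - 18)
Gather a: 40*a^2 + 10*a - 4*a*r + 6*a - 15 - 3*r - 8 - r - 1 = 40*a^2 + a*(16 - 4*r) - 4*r - 24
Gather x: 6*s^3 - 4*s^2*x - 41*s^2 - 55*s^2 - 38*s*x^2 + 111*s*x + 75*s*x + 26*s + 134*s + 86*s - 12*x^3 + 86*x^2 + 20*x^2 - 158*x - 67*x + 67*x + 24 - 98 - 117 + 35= 6*s^3 - 96*s^2 + 246*s - 12*x^3 + x^2*(106 - 38*s) + x*(-4*s^2 + 186*s - 158) - 156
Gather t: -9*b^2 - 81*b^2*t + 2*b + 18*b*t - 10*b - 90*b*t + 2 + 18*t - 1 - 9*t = -9*b^2 - 8*b + t*(-81*b^2 - 72*b + 9) + 1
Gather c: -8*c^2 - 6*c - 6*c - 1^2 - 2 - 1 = -8*c^2 - 12*c - 4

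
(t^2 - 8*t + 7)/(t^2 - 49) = (t - 1)/(t + 7)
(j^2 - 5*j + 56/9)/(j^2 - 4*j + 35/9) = (3*j - 8)/(3*j - 5)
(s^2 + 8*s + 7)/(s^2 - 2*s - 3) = (s + 7)/(s - 3)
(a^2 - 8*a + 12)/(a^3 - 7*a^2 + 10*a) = (a - 6)/(a*(a - 5))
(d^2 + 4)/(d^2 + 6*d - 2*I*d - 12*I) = (d + 2*I)/(d + 6)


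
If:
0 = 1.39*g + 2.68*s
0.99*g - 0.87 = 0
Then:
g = 0.88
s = -0.46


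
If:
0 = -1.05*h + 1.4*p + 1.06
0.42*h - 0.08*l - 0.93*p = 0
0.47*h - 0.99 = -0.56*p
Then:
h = 1.59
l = 3.29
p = 0.43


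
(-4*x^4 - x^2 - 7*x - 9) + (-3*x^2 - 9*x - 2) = -4*x^4 - 4*x^2 - 16*x - 11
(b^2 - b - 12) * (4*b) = 4*b^3 - 4*b^2 - 48*b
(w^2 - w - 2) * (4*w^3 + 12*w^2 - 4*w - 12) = 4*w^5 + 8*w^4 - 24*w^3 - 32*w^2 + 20*w + 24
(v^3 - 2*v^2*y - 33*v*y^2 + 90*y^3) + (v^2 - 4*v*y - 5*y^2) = v^3 - 2*v^2*y + v^2 - 33*v*y^2 - 4*v*y + 90*y^3 - 5*y^2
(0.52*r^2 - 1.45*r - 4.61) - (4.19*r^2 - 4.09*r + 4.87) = -3.67*r^2 + 2.64*r - 9.48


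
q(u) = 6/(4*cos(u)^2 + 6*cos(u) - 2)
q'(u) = 6*(8*sin(u)*cos(u) + 6*sin(u))/(4*cos(u)^2 + 6*cos(u) - 2)^2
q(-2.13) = -1.48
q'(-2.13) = -0.54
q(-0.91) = 1.88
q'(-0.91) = -5.08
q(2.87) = -1.47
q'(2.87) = -0.17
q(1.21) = 9.73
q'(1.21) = 130.29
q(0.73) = 1.28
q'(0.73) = 2.17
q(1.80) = -1.90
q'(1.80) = 2.45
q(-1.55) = -3.20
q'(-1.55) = -10.54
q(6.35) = 0.75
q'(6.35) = 0.09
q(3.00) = -1.49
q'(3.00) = -0.10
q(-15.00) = -1.41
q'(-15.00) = 0.02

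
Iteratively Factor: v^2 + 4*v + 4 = (v + 2)*(v + 2)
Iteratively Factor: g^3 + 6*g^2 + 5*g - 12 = (g + 3)*(g^2 + 3*g - 4) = (g + 3)*(g + 4)*(g - 1)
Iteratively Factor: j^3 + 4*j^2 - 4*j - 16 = (j + 4)*(j^2 - 4) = (j + 2)*(j + 4)*(j - 2)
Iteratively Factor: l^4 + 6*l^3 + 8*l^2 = (l + 2)*(l^3 + 4*l^2) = l*(l + 2)*(l^2 + 4*l) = l*(l + 2)*(l + 4)*(l)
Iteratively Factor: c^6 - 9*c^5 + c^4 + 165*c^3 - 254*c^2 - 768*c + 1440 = (c - 4)*(c^5 - 5*c^4 - 19*c^3 + 89*c^2 + 102*c - 360) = (c - 4)*(c + 3)*(c^4 - 8*c^3 + 5*c^2 + 74*c - 120) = (c - 5)*(c - 4)*(c + 3)*(c^3 - 3*c^2 - 10*c + 24) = (c - 5)*(c - 4)*(c + 3)^2*(c^2 - 6*c + 8) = (c - 5)*(c - 4)*(c - 2)*(c + 3)^2*(c - 4)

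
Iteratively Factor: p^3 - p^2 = (p)*(p^2 - p) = p*(p - 1)*(p)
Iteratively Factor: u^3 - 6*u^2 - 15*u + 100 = (u - 5)*(u^2 - u - 20) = (u - 5)*(u + 4)*(u - 5)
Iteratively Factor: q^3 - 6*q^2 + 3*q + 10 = (q - 2)*(q^2 - 4*q - 5) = (q - 5)*(q - 2)*(q + 1)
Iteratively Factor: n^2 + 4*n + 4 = (n + 2)*(n + 2)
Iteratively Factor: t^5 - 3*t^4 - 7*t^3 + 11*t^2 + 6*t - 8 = (t - 1)*(t^4 - 2*t^3 - 9*t^2 + 2*t + 8) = (t - 1)*(t + 2)*(t^3 - 4*t^2 - t + 4) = (t - 1)^2*(t + 2)*(t^2 - 3*t - 4) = (t - 4)*(t - 1)^2*(t + 2)*(t + 1)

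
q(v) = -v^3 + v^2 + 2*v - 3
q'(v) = -3*v^2 + 2*v + 2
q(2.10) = -3.65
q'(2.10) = -7.03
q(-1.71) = 1.50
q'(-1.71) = -10.19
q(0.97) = -1.03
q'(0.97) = 1.12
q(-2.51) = 14.09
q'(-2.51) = -21.92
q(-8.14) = 586.33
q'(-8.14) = -213.06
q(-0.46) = -3.61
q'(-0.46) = 0.45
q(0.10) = -2.79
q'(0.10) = 2.17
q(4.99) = -92.37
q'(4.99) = -62.72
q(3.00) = -15.00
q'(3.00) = -19.00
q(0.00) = -3.00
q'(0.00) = 2.00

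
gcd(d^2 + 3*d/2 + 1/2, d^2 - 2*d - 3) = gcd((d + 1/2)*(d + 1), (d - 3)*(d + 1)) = d + 1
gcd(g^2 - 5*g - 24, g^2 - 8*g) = g - 8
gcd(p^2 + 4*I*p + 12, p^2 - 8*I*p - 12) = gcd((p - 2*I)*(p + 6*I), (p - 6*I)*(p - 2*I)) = p - 2*I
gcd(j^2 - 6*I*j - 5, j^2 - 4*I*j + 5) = j - 5*I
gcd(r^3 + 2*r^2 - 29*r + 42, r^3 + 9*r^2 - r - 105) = r^2 + 4*r - 21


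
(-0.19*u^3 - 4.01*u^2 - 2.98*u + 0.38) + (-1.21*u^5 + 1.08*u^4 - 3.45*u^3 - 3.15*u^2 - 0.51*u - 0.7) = -1.21*u^5 + 1.08*u^4 - 3.64*u^3 - 7.16*u^2 - 3.49*u - 0.32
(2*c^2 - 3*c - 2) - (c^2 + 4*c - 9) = c^2 - 7*c + 7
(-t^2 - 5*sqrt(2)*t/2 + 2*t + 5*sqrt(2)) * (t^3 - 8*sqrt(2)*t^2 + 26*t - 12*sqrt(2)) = -t^5 + 2*t^4 + 11*sqrt(2)*t^4/2 - 11*sqrt(2)*t^3 + 14*t^3 - 53*sqrt(2)*t^2 - 28*t^2 + 60*t + 106*sqrt(2)*t - 120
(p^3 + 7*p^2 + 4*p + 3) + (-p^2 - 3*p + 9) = p^3 + 6*p^2 + p + 12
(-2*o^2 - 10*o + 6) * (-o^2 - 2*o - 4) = 2*o^4 + 14*o^3 + 22*o^2 + 28*o - 24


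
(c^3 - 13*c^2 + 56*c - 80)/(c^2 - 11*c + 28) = (c^2 - 9*c + 20)/(c - 7)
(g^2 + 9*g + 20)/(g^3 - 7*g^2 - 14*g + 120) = (g + 5)/(g^2 - 11*g + 30)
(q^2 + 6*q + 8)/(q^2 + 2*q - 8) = (q + 2)/(q - 2)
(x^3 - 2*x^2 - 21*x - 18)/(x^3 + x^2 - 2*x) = (x^3 - 2*x^2 - 21*x - 18)/(x*(x^2 + x - 2))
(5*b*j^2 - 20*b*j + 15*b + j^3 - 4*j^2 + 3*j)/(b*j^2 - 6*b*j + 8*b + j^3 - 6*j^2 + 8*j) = (5*b*j^2 - 20*b*j + 15*b + j^3 - 4*j^2 + 3*j)/(b*j^2 - 6*b*j + 8*b + j^3 - 6*j^2 + 8*j)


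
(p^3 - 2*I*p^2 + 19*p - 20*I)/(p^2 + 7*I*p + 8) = (p^2 - I*p + 20)/(p + 8*I)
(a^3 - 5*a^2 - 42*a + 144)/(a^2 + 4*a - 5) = (a^3 - 5*a^2 - 42*a + 144)/(a^2 + 4*a - 5)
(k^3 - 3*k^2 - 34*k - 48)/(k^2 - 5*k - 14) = (k^2 - 5*k - 24)/(k - 7)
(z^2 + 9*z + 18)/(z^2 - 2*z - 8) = (z^2 + 9*z + 18)/(z^2 - 2*z - 8)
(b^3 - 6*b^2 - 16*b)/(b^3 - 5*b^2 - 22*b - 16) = b/(b + 1)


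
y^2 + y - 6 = (y - 2)*(y + 3)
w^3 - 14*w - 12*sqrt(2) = (w - 3*sqrt(2))*(w + sqrt(2))*(w + 2*sqrt(2))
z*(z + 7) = z^2 + 7*z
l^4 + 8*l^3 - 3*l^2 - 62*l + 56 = (l - 2)*(l - 1)*(l + 4)*(l + 7)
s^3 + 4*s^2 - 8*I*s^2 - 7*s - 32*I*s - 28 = (s + 4)*(s - 7*I)*(s - I)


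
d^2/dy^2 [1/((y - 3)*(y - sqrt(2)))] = 2*((y - 3)^2 + (y - 3)*(y - sqrt(2)) + (y - sqrt(2))^2)/((y - 3)^3*(y - sqrt(2))^3)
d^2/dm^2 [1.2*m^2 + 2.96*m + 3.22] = 2.40000000000000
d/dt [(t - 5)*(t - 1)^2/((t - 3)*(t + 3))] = (t^4 - 38*t^2 + 136*t - 99)/(t^4 - 18*t^2 + 81)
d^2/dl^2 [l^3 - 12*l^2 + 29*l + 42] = 6*l - 24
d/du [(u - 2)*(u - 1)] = 2*u - 3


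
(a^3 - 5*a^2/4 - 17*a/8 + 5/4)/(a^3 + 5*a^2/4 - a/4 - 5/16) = 2*(a - 2)/(2*a + 1)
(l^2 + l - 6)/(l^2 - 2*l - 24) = (-l^2 - l + 6)/(-l^2 + 2*l + 24)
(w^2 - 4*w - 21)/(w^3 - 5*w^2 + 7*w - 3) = (w^2 - 4*w - 21)/(w^3 - 5*w^2 + 7*w - 3)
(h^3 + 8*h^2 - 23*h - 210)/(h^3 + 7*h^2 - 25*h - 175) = (h + 6)/(h + 5)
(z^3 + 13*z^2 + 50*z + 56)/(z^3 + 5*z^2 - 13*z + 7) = (z^2 + 6*z + 8)/(z^2 - 2*z + 1)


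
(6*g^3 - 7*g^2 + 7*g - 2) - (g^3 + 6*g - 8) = 5*g^3 - 7*g^2 + g + 6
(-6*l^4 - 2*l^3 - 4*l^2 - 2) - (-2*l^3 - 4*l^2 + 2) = -6*l^4 - 4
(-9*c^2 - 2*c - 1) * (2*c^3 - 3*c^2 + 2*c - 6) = -18*c^5 + 23*c^4 - 14*c^3 + 53*c^2 + 10*c + 6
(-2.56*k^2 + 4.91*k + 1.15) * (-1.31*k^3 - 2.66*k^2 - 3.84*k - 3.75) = 3.3536*k^5 + 0.3775*k^4 - 4.7367*k^3 - 12.3134*k^2 - 22.8285*k - 4.3125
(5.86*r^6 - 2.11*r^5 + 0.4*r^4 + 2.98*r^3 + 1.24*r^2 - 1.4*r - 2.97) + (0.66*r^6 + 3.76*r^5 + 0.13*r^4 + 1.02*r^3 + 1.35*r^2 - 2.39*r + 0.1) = 6.52*r^6 + 1.65*r^5 + 0.53*r^4 + 4.0*r^3 + 2.59*r^2 - 3.79*r - 2.87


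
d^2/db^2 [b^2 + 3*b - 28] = 2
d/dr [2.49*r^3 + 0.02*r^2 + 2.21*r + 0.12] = 7.47*r^2 + 0.04*r + 2.21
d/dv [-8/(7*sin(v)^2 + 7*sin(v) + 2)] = 56*(2*sin(v) + 1)*cos(v)/(7*sin(v)^2 + 7*sin(v) + 2)^2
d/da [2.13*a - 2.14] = 2.13000000000000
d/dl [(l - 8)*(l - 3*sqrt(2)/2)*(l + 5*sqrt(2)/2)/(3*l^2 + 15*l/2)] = 2*(2*l^4 + 10*l^3 - 25*l^2 + 21*sqrt(2)*l^2 - 240*l - 300)/(3*l^2*(4*l^2 + 20*l + 25))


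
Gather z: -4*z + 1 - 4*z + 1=2 - 8*z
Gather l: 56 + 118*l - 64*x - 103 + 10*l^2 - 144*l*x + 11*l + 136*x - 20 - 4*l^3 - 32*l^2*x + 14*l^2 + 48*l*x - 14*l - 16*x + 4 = -4*l^3 + l^2*(24 - 32*x) + l*(115 - 96*x) + 56*x - 63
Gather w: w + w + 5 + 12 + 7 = 2*w + 24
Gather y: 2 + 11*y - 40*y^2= -40*y^2 + 11*y + 2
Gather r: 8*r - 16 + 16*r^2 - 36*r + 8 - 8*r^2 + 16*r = 8*r^2 - 12*r - 8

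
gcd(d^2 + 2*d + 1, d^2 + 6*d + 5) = d + 1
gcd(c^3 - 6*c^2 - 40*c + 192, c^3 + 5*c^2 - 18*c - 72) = c^2 + 2*c - 24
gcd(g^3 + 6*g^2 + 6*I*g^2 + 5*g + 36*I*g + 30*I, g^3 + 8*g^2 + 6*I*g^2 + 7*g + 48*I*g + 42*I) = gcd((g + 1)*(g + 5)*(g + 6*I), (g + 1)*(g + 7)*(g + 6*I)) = g^2 + g*(1 + 6*I) + 6*I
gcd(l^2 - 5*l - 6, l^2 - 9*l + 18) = l - 6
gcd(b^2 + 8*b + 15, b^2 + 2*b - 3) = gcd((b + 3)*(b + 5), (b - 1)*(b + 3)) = b + 3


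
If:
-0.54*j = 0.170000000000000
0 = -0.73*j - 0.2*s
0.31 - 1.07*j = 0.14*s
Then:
No Solution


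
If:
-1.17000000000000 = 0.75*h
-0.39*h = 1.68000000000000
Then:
No Solution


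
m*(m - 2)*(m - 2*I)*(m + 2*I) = m^4 - 2*m^3 + 4*m^2 - 8*m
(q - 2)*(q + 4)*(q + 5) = q^3 + 7*q^2 + 2*q - 40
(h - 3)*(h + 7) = h^2 + 4*h - 21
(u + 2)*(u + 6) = u^2 + 8*u + 12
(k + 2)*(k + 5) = k^2 + 7*k + 10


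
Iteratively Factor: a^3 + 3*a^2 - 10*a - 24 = (a - 3)*(a^2 + 6*a + 8) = (a - 3)*(a + 2)*(a + 4)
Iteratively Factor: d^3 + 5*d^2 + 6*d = (d)*(d^2 + 5*d + 6) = d*(d + 2)*(d + 3)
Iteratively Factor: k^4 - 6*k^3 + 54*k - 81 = (k - 3)*(k^3 - 3*k^2 - 9*k + 27) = (k - 3)^2*(k^2 - 9) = (k - 3)^3*(k + 3)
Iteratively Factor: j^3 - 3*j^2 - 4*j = (j + 1)*(j^2 - 4*j) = j*(j + 1)*(j - 4)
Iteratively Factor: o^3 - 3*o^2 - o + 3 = (o - 3)*(o^2 - 1) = (o - 3)*(o - 1)*(o + 1)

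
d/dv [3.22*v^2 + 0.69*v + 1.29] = 6.44*v + 0.69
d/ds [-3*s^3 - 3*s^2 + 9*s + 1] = -9*s^2 - 6*s + 9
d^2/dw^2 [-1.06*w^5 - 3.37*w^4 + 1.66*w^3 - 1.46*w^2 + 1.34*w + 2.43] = -21.2*w^3 - 40.44*w^2 + 9.96*w - 2.92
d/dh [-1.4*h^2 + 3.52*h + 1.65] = 3.52 - 2.8*h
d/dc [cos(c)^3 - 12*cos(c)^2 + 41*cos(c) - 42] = (-3*cos(c)^2 + 24*cos(c) - 41)*sin(c)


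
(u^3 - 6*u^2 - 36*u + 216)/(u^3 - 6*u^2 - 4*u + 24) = (u^2 - 36)/(u^2 - 4)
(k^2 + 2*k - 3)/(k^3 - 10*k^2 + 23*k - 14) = (k + 3)/(k^2 - 9*k + 14)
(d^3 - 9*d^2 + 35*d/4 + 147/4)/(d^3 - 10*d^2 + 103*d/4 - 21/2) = (2*d^2 - 11*d - 21)/(2*d^2 - 13*d + 6)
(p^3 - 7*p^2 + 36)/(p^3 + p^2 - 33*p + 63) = (p^2 - 4*p - 12)/(p^2 + 4*p - 21)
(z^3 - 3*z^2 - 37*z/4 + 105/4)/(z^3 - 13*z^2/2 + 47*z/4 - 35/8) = 2*(z + 3)/(2*z - 1)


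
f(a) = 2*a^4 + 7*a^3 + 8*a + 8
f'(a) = 8*a^3 + 21*a^2 + 8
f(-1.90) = -29.15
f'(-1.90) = 28.94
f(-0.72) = 0.16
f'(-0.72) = 15.90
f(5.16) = 2428.84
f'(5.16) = 1666.24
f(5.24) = 2564.90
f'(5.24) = 1735.63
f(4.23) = 1211.96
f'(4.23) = 989.25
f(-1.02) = -5.42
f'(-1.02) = 21.36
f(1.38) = 44.69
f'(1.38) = 69.02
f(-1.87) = -28.28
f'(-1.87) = 29.12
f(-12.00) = 29288.00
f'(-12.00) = -10792.00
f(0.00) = 8.00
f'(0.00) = 8.00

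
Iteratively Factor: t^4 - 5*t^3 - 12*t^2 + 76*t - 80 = (t + 4)*(t^3 - 9*t^2 + 24*t - 20) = (t - 5)*(t + 4)*(t^2 - 4*t + 4) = (t - 5)*(t - 2)*(t + 4)*(t - 2)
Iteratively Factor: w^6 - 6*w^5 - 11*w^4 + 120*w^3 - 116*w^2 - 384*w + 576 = (w + 4)*(w^5 - 10*w^4 + 29*w^3 + 4*w^2 - 132*w + 144) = (w - 2)*(w + 4)*(w^4 - 8*w^3 + 13*w^2 + 30*w - 72) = (w - 2)*(w + 2)*(w + 4)*(w^3 - 10*w^2 + 33*w - 36) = (w - 4)*(w - 2)*(w + 2)*(w + 4)*(w^2 - 6*w + 9) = (w - 4)*(w - 3)*(w - 2)*(w + 2)*(w + 4)*(w - 3)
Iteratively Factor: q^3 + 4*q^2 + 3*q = (q + 3)*(q^2 + q) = q*(q + 3)*(q + 1)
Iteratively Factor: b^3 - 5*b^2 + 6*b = (b - 2)*(b^2 - 3*b) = b*(b - 2)*(b - 3)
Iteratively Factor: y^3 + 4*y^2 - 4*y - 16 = (y + 4)*(y^2 - 4) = (y - 2)*(y + 4)*(y + 2)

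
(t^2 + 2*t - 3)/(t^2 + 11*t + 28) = (t^2 + 2*t - 3)/(t^2 + 11*t + 28)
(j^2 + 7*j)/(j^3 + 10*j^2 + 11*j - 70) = j/(j^2 + 3*j - 10)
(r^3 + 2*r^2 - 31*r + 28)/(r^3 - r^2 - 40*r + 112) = (r - 1)/(r - 4)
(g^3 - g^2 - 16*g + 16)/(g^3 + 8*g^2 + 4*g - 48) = (g^2 - 5*g + 4)/(g^2 + 4*g - 12)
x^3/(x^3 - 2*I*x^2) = x/(x - 2*I)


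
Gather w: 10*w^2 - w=10*w^2 - w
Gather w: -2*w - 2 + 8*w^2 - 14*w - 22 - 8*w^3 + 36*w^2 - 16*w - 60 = -8*w^3 + 44*w^2 - 32*w - 84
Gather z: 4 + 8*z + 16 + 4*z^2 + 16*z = 4*z^2 + 24*z + 20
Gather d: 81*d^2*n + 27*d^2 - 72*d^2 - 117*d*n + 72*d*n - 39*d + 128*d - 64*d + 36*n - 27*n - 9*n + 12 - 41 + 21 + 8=d^2*(81*n - 45) + d*(25 - 45*n)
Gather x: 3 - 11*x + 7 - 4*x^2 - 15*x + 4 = -4*x^2 - 26*x + 14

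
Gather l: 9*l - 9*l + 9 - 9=0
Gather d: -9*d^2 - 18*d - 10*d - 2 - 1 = -9*d^2 - 28*d - 3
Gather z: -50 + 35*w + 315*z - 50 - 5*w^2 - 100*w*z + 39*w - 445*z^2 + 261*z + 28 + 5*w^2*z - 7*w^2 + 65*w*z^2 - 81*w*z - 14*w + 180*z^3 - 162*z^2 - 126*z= -12*w^2 + 60*w + 180*z^3 + z^2*(65*w - 607) + z*(5*w^2 - 181*w + 450) - 72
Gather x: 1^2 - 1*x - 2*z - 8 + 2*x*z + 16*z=x*(2*z - 1) + 14*z - 7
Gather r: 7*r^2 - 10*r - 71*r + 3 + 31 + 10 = 7*r^2 - 81*r + 44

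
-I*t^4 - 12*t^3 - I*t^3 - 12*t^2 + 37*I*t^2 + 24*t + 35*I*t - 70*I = (t + 2)*(t - 7*I)*(t - 5*I)*(-I*t + I)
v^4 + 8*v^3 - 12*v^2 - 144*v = v*(v - 4)*(v + 6)^2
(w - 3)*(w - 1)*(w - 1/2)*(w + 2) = w^4 - 5*w^3/2 - 4*w^2 + 17*w/2 - 3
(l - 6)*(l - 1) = l^2 - 7*l + 6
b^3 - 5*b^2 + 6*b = b*(b - 3)*(b - 2)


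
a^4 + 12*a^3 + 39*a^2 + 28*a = a*(a + 1)*(a + 4)*(a + 7)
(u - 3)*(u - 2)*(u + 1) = u^3 - 4*u^2 + u + 6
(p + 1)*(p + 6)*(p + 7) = p^3 + 14*p^2 + 55*p + 42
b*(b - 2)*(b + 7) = b^3 + 5*b^2 - 14*b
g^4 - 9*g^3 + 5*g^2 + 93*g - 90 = (g - 6)*(g - 5)*(g - 1)*(g + 3)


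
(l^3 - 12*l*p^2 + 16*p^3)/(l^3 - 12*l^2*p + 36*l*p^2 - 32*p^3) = (-l - 4*p)/(-l + 8*p)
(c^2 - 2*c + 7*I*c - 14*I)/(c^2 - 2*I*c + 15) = (c^2 + c*(-2 + 7*I) - 14*I)/(c^2 - 2*I*c + 15)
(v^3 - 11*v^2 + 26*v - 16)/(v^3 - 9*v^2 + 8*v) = (v - 2)/v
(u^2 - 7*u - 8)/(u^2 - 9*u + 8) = (u + 1)/(u - 1)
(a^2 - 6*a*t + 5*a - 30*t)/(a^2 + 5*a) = (a - 6*t)/a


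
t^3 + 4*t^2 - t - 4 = (t - 1)*(t + 1)*(t + 4)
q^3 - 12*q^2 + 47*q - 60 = (q - 5)*(q - 4)*(q - 3)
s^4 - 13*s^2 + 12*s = s*(s - 3)*(s - 1)*(s + 4)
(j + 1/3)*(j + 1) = j^2 + 4*j/3 + 1/3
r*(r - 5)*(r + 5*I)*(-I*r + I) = -I*r^4 + 5*r^3 + 6*I*r^3 - 30*r^2 - 5*I*r^2 + 25*r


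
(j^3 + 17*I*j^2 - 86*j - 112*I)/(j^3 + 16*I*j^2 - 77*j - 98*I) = (j + 8*I)/(j + 7*I)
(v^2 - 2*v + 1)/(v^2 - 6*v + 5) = (v - 1)/(v - 5)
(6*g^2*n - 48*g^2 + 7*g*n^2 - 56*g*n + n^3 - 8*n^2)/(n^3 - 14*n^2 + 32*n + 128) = (6*g^2 + 7*g*n + n^2)/(n^2 - 6*n - 16)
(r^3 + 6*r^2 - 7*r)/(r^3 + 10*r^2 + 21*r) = (r - 1)/(r + 3)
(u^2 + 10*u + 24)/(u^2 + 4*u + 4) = (u^2 + 10*u + 24)/(u^2 + 4*u + 4)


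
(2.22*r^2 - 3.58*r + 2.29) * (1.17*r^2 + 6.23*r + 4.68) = 2.5974*r^4 + 9.642*r^3 - 9.2345*r^2 - 2.4877*r + 10.7172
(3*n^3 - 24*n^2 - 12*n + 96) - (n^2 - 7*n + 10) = 3*n^3 - 25*n^2 - 5*n + 86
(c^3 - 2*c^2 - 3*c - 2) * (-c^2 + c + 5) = -c^5 + 3*c^4 + 6*c^3 - 11*c^2 - 17*c - 10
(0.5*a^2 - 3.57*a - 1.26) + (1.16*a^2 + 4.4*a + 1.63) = 1.66*a^2 + 0.830000000000001*a + 0.37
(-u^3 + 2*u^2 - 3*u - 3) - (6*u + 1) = -u^3 + 2*u^2 - 9*u - 4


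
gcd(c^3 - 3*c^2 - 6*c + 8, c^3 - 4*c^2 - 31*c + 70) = 1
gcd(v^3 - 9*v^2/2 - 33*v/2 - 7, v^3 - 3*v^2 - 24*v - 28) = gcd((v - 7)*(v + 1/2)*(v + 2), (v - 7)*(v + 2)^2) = v^2 - 5*v - 14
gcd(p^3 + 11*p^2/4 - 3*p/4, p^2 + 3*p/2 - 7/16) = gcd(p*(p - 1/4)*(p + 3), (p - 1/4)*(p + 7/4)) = p - 1/4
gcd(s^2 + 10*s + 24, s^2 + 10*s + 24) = s^2 + 10*s + 24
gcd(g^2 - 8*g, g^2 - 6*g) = g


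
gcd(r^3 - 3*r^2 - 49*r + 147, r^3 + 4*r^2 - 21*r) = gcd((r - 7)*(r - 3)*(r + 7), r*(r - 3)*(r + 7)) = r^2 + 4*r - 21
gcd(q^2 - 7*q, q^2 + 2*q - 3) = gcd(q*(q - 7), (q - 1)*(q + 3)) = 1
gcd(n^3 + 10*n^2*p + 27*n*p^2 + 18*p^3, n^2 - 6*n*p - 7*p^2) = n + p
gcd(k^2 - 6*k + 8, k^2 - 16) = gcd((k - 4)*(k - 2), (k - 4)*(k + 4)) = k - 4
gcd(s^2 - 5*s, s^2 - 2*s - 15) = s - 5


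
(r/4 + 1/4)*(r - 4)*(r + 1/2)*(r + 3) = r^4/4 + r^3/8 - 13*r^2/4 - 37*r/8 - 3/2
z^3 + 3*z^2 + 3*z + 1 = (z + 1)^3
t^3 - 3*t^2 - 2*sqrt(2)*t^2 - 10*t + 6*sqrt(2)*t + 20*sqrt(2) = (t - 5)*(t + 2)*(t - 2*sqrt(2))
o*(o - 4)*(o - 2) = o^3 - 6*o^2 + 8*o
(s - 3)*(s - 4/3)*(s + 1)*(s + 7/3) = s^4 - s^3 - 73*s^2/9 + 29*s/9 + 28/3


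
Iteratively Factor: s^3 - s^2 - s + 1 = (s + 1)*(s^2 - 2*s + 1) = (s - 1)*(s + 1)*(s - 1)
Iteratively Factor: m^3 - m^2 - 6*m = (m - 3)*(m^2 + 2*m) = (m - 3)*(m + 2)*(m)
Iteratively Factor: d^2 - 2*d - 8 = (d + 2)*(d - 4)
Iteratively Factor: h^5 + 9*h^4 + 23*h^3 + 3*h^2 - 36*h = (h - 1)*(h^4 + 10*h^3 + 33*h^2 + 36*h) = (h - 1)*(h + 4)*(h^3 + 6*h^2 + 9*h) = (h - 1)*(h + 3)*(h + 4)*(h^2 + 3*h) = (h - 1)*(h + 3)^2*(h + 4)*(h)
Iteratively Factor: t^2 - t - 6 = (t - 3)*(t + 2)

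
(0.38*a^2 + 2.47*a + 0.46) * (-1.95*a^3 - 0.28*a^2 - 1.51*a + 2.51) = -0.741*a^5 - 4.9229*a^4 - 2.1624*a^3 - 2.9047*a^2 + 5.5051*a + 1.1546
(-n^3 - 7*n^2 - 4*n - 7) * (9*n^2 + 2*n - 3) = -9*n^5 - 65*n^4 - 47*n^3 - 50*n^2 - 2*n + 21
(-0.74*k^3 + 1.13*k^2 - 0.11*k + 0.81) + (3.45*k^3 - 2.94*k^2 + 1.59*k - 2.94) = 2.71*k^3 - 1.81*k^2 + 1.48*k - 2.13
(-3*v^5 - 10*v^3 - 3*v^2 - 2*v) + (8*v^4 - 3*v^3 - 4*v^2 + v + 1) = -3*v^5 + 8*v^4 - 13*v^3 - 7*v^2 - v + 1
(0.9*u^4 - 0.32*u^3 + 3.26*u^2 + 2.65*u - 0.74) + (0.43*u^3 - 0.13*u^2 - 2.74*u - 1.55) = 0.9*u^4 + 0.11*u^3 + 3.13*u^2 - 0.0900000000000003*u - 2.29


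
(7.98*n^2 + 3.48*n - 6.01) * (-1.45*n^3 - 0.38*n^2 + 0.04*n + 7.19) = -11.571*n^5 - 8.0784*n^4 + 7.7113*n^3 + 59.7992*n^2 + 24.7808*n - 43.2119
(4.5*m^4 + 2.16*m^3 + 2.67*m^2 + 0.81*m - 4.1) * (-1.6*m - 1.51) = -7.2*m^5 - 10.251*m^4 - 7.5336*m^3 - 5.3277*m^2 + 5.3369*m + 6.191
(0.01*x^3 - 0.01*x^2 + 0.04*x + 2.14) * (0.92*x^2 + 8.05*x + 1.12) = 0.0092*x^5 + 0.0713*x^4 - 0.0325*x^3 + 2.2796*x^2 + 17.2718*x + 2.3968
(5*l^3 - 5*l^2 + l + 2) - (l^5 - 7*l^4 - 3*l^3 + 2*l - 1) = -l^5 + 7*l^4 + 8*l^3 - 5*l^2 - l + 3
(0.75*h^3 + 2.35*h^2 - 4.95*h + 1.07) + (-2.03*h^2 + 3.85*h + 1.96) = 0.75*h^3 + 0.32*h^2 - 1.1*h + 3.03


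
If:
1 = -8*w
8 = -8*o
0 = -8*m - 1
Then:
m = -1/8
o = -1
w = -1/8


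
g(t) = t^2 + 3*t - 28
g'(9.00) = 21.00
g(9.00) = 80.00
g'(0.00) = 3.00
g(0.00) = -28.00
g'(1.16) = 5.32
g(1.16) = -23.17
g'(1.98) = 6.96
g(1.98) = -18.14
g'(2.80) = 8.60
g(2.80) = -11.76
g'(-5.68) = -8.36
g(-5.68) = -12.78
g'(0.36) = 3.72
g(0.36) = -26.79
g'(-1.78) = -0.56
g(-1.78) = -30.17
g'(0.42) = 3.84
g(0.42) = -26.56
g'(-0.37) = 2.26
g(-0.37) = -28.97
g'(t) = 2*t + 3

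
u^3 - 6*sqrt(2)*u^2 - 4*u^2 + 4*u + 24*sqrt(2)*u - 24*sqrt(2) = (u - 2)^2*(u - 6*sqrt(2))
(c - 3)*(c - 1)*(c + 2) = c^3 - 2*c^2 - 5*c + 6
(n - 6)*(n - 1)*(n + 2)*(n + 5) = n^4 - 33*n^2 - 28*n + 60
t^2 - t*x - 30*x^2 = (t - 6*x)*(t + 5*x)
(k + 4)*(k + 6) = k^2 + 10*k + 24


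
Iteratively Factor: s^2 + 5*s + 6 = (s + 3)*(s + 2)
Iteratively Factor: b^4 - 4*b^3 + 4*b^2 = (b)*(b^3 - 4*b^2 + 4*b) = b^2*(b^2 - 4*b + 4) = b^2*(b - 2)*(b - 2)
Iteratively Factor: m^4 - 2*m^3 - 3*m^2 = (m)*(m^3 - 2*m^2 - 3*m) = m*(m + 1)*(m^2 - 3*m) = m^2*(m + 1)*(m - 3)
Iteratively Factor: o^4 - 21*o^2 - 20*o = (o)*(o^3 - 21*o - 20) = o*(o + 1)*(o^2 - o - 20) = o*(o - 5)*(o + 1)*(o + 4)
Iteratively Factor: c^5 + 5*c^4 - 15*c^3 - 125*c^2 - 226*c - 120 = (c + 4)*(c^4 + c^3 - 19*c^2 - 49*c - 30) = (c + 3)*(c + 4)*(c^3 - 2*c^2 - 13*c - 10) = (c + 1)*(c + 3)*(c + 4)*(c^2 - 3*c - 10) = (c + 1)*(c + 2)*(c + 3)*(c + 4)*(c - 5)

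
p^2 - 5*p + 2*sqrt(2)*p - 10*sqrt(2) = (p - 5)*(p + 2*sqrt(2))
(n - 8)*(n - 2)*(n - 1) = n^3 - 11*n^2 + 26*n - 16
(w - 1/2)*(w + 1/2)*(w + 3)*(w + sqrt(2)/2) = w^4 + sqrt(2)*w^3/2 + 3*w^3 - w^2/4 + 3*sqrt(2)*w^2/2 - 3*w/4 - sqrt(2)*w/8 - 3*sqrt(2)/8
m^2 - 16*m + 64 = (m - 8)^2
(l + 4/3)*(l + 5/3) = l^2 + 3*l + 20/9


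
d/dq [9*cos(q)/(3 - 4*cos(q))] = -27*sin(q)/(4*cos(q) - 3)^2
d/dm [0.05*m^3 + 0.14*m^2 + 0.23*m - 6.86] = 0.15*m^2 + 0.28*m + 0.23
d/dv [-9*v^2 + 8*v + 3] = 8 - 18*v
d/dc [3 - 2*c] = -2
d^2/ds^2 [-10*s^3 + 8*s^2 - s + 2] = 16 - 60*s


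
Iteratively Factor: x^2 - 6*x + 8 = (x - 4)*(x - 2)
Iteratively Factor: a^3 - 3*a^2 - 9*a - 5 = (a - 5)*(a^2 + 2*a + 1) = (a - 5)*(a + 1)*(a + 1)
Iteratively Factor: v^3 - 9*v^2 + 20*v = (v)*(v^2 - 9*v + 20) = v*(v - 4)*(v - 5)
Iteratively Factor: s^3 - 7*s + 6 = (s - 1)*(s^2 + s - 6) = (s - 1)*(s + 3)*(s - 2)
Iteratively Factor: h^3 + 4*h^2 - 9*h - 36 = (h - 3)*(h^2 + 7*h + 12) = (h - 3)*(h + 3)*(h + 4)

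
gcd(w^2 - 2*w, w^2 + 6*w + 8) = 1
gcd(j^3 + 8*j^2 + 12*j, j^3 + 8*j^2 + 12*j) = j^3 + 8*j^2 + 12*j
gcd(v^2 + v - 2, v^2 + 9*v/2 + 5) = v + 2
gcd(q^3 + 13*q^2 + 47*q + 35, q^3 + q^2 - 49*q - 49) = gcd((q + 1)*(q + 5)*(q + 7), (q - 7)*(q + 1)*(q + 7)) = q^2 + 8*q + 7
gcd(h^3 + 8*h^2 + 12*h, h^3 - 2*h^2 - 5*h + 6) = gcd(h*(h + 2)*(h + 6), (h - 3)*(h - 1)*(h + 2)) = h + 2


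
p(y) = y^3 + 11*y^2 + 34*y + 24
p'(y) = 3*y^2 + 22*y + 34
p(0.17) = 30.10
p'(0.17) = 37.83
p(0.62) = 49.55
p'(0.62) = 48.79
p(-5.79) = 1.80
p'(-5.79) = 7.19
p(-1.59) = -6.27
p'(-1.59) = 6.60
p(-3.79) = -1.29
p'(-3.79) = -6.29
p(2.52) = 195.54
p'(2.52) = 108.49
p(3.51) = 322.10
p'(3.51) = 148.18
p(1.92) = 136.91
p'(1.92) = 87.30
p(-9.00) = -120.00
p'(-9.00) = 79.00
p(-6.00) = 0.00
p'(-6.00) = 10.00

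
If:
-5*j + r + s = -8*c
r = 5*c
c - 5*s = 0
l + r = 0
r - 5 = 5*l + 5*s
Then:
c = 5/29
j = 66/145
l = -25/29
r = 25/29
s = 1/29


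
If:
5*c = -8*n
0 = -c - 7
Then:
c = -7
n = 35/8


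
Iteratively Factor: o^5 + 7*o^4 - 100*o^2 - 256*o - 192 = (o - 4)*(o^4 + 11*o^3 + 44*o^2 + 76*o + 48) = (o - 4)*(o + 4)*(o^3 + 7*o^2 + 16*o + 12) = (o - 4)*(o + 3)*(o + 4)*(o^2 + 4*o + 4) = (o - 4)*(o + 2)*(o + 3)*(o + 4)*(o + 2)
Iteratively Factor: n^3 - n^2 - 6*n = (n + 2)*(n^2 - 3*n) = n*(n + 2)*(n - 3)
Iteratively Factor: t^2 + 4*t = (t + 4)*(t)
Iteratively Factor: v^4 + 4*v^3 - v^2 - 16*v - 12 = (v + 1)*(v^3 + 3*v^2 - 4*v - 12) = (v - 2)*(v + 1)*(v^2 + 5*v + 6) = (v - 2)*(v + 1)*(v + 3)*(v + 2)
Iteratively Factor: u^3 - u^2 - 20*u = (u)*(u^2 - u - 20) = u*(u + 4)*(u - 5)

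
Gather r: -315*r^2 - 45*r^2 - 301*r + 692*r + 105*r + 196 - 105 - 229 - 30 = -360*r^2 + 496*r - 168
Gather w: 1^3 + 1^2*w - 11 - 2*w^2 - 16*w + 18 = -2*w^2 - 15*w + 8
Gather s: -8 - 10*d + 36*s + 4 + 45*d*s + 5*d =-5*d + s*(45*d + 36) - 4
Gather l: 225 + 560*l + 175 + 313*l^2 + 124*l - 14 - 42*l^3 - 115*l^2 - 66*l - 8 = -42*l^3 + 198*l^2 + 618*l + 378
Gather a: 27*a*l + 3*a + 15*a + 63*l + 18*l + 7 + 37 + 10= a*(27*l + 18) + 81*l + 54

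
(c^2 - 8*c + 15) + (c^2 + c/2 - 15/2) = 2*c^2 - 15*c/2 + 15/2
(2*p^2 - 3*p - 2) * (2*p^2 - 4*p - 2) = 4*p^4 - 14*p^3 + 4*p^2 + 14*p + 4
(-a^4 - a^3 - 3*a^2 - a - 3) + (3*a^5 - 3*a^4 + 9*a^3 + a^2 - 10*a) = 3*a^5 - 4*a^4 + 8*a^3 - 2*a^2 - 11*a - 3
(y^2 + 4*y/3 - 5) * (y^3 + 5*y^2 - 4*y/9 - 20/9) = y^5 + 19*y^4/3 + 11*y^3/9 - 751*y^2/27 - 20*y/27 + 100/9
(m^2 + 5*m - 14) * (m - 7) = m^3 - 2*m^2 - 49*m + 98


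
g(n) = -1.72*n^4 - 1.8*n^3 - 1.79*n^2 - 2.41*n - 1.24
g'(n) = -6.88*n^3 - 5.4*n^2 - 3.58*n - 2.41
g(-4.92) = -826.17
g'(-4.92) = 703.87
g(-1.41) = -3.15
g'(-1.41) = 11.19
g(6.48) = -3614.49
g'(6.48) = -2124.39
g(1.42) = -20.42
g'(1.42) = -38.08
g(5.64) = -2135.09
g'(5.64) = -1428.69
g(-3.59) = -218.07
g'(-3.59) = 259.17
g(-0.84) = -0.27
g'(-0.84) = 0.86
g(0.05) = -1.37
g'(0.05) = -2.60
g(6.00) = -2698.06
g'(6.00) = -1704.37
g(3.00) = -212.50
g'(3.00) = -247.51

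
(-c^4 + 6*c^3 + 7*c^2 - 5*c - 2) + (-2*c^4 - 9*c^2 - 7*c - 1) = -3*c^4 + 6*c^3 - 2*c^2 - 12*c - 3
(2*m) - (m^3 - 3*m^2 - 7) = -m^3 + 3*m^2 + 2*m + 7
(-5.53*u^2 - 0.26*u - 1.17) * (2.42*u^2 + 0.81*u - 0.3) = -13.3826*u^4 - 5.1085*u^3 - 1.383*u^2 - 0.8697*u + 0.351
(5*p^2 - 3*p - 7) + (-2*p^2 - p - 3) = 3*p^2 - 4*p - 10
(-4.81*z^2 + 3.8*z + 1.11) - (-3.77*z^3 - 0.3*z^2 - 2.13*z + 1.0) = 3.77*z^3 - 4.51*z^2 + 5.93*z + 0.11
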